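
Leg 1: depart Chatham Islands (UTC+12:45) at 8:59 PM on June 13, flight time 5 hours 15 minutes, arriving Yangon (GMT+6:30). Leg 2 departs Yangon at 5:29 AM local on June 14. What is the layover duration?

Convert departure to UTC: 8:59 PM − 12:45 = 8:14 AM UTC on Jun 13.
Add 5 hours 15 minutes flight time → 1:29 PM UTC.
Yangon is UTC+6:30, so local arrival = 1:29 PM + 6:30 = 7:59 PM on Jun 13.
Layover = 5:29 AM − 7:59 PM (+1 day) = 9 hours 30 minutes.

9 hours 30 minutes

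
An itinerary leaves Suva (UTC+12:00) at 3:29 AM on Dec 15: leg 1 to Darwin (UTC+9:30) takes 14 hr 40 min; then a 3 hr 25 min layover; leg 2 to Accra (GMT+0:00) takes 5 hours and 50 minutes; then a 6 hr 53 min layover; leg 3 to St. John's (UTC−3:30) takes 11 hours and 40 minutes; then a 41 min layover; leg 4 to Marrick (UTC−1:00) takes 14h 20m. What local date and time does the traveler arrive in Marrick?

Convert departure to UTC: 3:29 AM − 12:00 = 3:29 PM UTC on Dec 14.
Add 14 hours 40 minutes leg 1 → 6:09 AM UTC (Dec 15).
Add 3 hours and 25 minutes layover in Darwin → 9:34 AM UTC.
Add 5 hours 50 minutes leg 2 → 3:24 PM UTC.
Add 6 hours and 53 minutes layover in Accra → 10:17 PM UTC.
Add 11 hours and 40 minutes leg 3 → 9:57 AM UTC (Dec 16).
Add 41 minutes layover in St. John's → 10:38 AM UTC.
Add 14 hours 20 minutes leg 4 → 12:58 AM UTC (Dec 17).
Marrick is UTC−1:00, so local arrival = 12:58 AM − 1:00 = 11:58 PM on Dec 16.

11:58 PM on December 16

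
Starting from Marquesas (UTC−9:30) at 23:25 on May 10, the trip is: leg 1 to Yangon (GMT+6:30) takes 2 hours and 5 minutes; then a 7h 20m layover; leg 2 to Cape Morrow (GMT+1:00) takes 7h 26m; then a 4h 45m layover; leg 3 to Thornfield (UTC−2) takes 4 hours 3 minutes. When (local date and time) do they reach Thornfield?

Convert departure to UTC: 23:25 + 9:30 = 08:55 UTC on May 11.
Add 2 hours and 5 minutes leg 1 → 11:00 UTC.
Add 7 hours 20 minutes layover in Yangon → 18:20 UTC.
Add 7 hours 26 minutes leg 2 → 01:46 UTC (May 12).
Add 4 hours 45 minutes layover in Cape Morrow → 06:31 UTC.
Add 4 hours 3 minutes leg 3 → 10:34 UTC.
Thornfield is UTC−2:00, so local arrival = 10:34 − 2:00 = 08:34 on May 12.

08:34 on May 12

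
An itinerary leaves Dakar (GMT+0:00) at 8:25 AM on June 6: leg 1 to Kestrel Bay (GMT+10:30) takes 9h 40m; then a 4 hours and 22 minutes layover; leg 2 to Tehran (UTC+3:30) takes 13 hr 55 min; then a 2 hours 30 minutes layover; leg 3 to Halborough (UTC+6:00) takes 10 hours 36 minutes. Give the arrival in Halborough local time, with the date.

Dakar is at UTC+0, so departure is already 8:25 AM UTC on Jun 6.
Add 9 hours and 40 minutes leg 1 → 6:05 PM UTC.
Add 4 hours and 22 minutes layover in Kestrel Bay → 10:27 PM UTC.
Add 13 hours and 55 minutes leg 2 → 12:22 PM UTC (Jun 7).
Add 2 hours and 30 minutes layover in Tehran → 2:52 PM UTC.
Add 10 hours and 36 minutes leg 3 → 1:28 AM UTC (Jun 8).
Halborough is UTC+6:00, so local arrival = 1:28 AM + 6:00 = 7:28 AM on Jun 8.

7:28 AM on June 8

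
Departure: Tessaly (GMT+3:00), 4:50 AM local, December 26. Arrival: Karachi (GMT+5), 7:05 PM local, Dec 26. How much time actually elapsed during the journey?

12 hours 15 minutes

Departure in UTC: 4:50 AM − 3:00 = 1:50 AM on Dec 26.
Arrival in UTC: 7:05 PM − 5:00 = 2:05 PM on Dec 26.
Elapsed = 2:05 PM − 1:50 AM = 12 hours 15 minutes.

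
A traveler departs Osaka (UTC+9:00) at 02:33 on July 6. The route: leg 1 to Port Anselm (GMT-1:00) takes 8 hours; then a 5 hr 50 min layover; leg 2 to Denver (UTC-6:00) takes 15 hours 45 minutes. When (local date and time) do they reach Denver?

17:08 on Jul 6

Convert departure to UTC: 02:33 − 9:00 = 17:33 UTC on Jul 5.
Add 8 hours leg 1 → 01:33 UTC (Jul 6).
Add 5 hours 50 minutes layover in Port Anselm → 07:23 UTC.
Add 15 hours 45 minutes leg 2 → 23:08 UTC.
Denver is UTC−6:00, so local arrival = 23:08 − 6:00 = 17:08 on Jul 6.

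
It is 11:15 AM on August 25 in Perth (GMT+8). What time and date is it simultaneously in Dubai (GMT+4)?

Dubai is 4:00 behind Perth.
Shift by the zone difference: 11:15 AM − 4:00 = 7:15 AM on Aug 25 in Dubai.

7:15 AM on August 25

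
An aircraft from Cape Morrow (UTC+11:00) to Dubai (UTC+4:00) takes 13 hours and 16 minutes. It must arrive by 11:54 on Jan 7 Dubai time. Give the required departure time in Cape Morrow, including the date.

Target arrival in UTC: 11:54 − 4:00 = 07:54 on Jan 7.
Subtract 13 hours and 16 minutes → departure 18:38 UTC on Jan 6.
Cape Morrow is UTC+11:00: 18:38 + 11:00 = 05:38 on Jan 7.

05:38 on January 7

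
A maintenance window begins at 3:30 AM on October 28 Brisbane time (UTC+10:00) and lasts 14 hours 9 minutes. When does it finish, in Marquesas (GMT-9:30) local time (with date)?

Convert start to UTC: 3:30 AM − 10:00 = 5:30 PM UTC on Oct 27.
Add 14 hours and 9 minutes duration → 7:39 AM UTC (Oct 28).
Marquesas is UTC−9:30, so local end time = 7:39 AM − 9:30 = 10:09 PM on Oct 27.

10:09 PM on October 27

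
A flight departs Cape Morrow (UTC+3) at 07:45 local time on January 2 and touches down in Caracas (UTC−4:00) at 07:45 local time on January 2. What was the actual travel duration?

7 hours

Departure in UTC: 07:45 − 3:00 = 04:45 on Jan 2.
Arrival in UTC: 07:45 + 4:00 = 11:45 on Jan 2.
Elapsed = 11:45 − 04:45 = 7 hours.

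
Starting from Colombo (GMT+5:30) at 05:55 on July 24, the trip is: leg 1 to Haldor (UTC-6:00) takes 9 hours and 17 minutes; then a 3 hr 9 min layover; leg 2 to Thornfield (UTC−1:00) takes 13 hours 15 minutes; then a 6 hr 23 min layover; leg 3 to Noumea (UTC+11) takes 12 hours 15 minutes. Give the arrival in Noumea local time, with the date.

07:44 on Jul 26

Convert departure to UTC: 05:55 − 5:30 = 00:25 UTC on Jul 24.
Add 9 hours and 17 minutes leg 1 → 09:42 UTC.
Add 3 hours 9 minutes layover in Haldor → 12:51 UTC.
Add 13 hours and 15 minutes leg 2 → 02:06 UTC (Jul 25).
Add 6 hours and 23 minutes layover in Thornfield → 08:29 UTC.
Add 12 hours and 15 minutes leg 3 → 20:44 UTC.
Noumea is UTC+11:00, so local arrival = 20:44 + 11:00 = 07:44 on Jul 26.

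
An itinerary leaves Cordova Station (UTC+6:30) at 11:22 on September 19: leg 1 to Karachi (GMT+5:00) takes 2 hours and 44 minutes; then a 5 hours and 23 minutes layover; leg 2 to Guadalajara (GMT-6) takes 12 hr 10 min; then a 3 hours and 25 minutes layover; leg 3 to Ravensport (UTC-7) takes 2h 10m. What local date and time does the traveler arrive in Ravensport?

23:44 on Sep 19

Convert departure to UTC: 11:22 − 6:30 = 04:52 UTC on Sep 19.
Add 2 hours and 44 minutes leg 1 → 07:36 UTC.
Add 5 hours 23 minutes layover in Karachi → 12:59 UTC.
Add 12 hours 10 minutes leg 2 → 01:09 UTC (Sep 20).
Add 3 hours and 25 minutes layover in Guadalajara → 04:34 UTC.
Add 2 hours and 10 minutes leg 3 → 06:44 UTC.
Ravensport is UTC−7:00, so local arrival = 06:44 − 7:00 = 23:44 on Sep 19.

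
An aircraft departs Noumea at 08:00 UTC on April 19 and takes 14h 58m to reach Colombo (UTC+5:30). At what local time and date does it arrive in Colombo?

04:28 on April 20

Departure is given in UTC: 08:00 on Apr 19.
Add 14 hours 58 minutes → 22:58 UTC.
Colombo is UTC+5:30: 22:58 + 5:30 = 04:28 on Apr 20.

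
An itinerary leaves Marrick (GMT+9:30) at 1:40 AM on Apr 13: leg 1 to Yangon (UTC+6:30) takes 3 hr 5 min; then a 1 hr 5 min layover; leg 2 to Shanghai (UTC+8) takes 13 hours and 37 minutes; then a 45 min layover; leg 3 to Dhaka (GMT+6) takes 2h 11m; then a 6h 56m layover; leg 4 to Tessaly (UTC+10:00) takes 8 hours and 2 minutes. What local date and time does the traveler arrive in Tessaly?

Convert departure to UTC: 1:40 AM − 9:30 = 4:10 PM UTC on Apr 12.
Add 3 hours 5 minutes leg 1 → 7:15 PM UTC.
Add 1 hour and 5 minutes layover in Yangon → 8:20 PM UTC.
Add 13 hours 37 minutes leg 2 → 9:57 AM UTC (Apr 13).
Add 45 minutes layover in Shanghai → 10:42 AM UTC.
Add 2 hours and 11 minutes leg 3 → 12:53 PM UTC.
Add 6 hours 56 minutes layover in Dhaka → 7:49 PM UTC.
Add 8 hours and 2 minutes leg 4 → 3:51 AM UTC (Apr 14).
Tessaly is UTC+10:00, so local arrival = 3:51 AM + 10:00 = 1:51 PM on Apr 14.

1:51 PM on April 14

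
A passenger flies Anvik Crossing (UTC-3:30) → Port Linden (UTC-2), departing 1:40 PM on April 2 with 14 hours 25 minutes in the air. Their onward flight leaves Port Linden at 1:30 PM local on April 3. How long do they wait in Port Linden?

Convert departure to UTC: 1:40 PM + 3:30 = 5:10 PM UTC on Apr 2.
Add 14 hours and 25 minutes flight time → 7:35 AM UTC (Apr 3).
Port Linden is UTC−2:00, so local arrival = 7:35 AM − 2:00 = 5:35 AM on Apr 3.
Layover = 1:30 PM − 5:35 AM = 7 hours 55 minutes.

7 hours 55 minutes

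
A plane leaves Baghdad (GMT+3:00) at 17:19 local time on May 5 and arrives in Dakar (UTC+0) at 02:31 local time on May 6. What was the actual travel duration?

Departure in UTC: 17:19 − 3:00 = 14:19 on May 5.
Arrival is already UTC: 02:31 on May 6.
Elapsed = 02:31 − 14:19 (+1 day) = 12 hours 12 minutes.

12 hours 12 minutes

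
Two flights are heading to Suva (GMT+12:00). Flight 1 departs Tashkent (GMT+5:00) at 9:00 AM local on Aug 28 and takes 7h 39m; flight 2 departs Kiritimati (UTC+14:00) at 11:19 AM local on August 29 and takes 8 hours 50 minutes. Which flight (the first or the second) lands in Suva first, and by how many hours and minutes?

Flight 1 in UTC: 9:00 AM − 5:00 = 4:00 AM on Aug 28.
+7 hours 39 minutes → arrive 11:39 AM UTC on Aug 28.
Flight 2 in UTC: 11:19 AM − 14:00 = 9:19 PM on Aug 28.
+8 hours and 50 minutes → arrive 6:09 AM UTC on Aug 29.
Flight 1 lands earlier by 18 hours 30 minutes.

the first, by 18 hours 30 minutes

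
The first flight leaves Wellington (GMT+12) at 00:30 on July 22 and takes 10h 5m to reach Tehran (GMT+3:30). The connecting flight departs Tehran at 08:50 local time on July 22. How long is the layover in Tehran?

Convert departure to UTC: 00:30 − 12:00 = 12:30 UTC on Jul 21.
Add 10 hours 5 minutes flight time → 22:35 UTC.
Tehran is UTC+3:30, so local arrival = 22:35 + 3:30 = 02:05 on Jul 22.
Layover = 08:50 − 02:05 = 6 hours 45 minutes.

6 hours 45 minutes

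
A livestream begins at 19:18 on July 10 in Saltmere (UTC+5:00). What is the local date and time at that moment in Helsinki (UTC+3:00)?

17:18 on July 10

Helsinki is 2:00 behind Saltmere.
Shift by the zone difference: 19:18 − 2:00 = 17:18 on Jul 10 in Helsinki.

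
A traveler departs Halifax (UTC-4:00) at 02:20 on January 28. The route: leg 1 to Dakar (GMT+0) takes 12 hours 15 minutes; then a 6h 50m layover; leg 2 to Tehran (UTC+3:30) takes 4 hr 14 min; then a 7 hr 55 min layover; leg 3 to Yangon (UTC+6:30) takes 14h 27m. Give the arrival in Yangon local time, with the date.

10:31 on Jan 30

Convert departure to UTC: 02:20 + 4:00 = 06:20 UTC on Jan 28.
Add 12 hours and 15 minutes leg 1 → 18:35 UTC.
Add 6 hours and 50 minutes layover in Dakar → 01:25 UTC (Jan 29).
Add 4 hours 14 minutes leg 2 → 05:39 UTC.
Add 7 hours and 55 minutes layover in Tehran → 13:34 UTC.
Add 14 hours and 27 minutes leg 3 → 04:01 UTC (Jan 30).
Yangon is UTC+6:30, so local arrival = 04:01 + 6:30 = 10:31 on Jan 30.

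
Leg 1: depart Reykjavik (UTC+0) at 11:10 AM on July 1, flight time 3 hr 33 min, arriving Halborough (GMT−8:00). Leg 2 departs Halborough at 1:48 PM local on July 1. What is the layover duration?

Reykjavik is at UTC+0, so departure is already 11:10 AM UTC on Jul 1.
Add 3 hours 33 minutes flight time → 2:43 PM UTC.
Halborough is UTC−8:00, so local arrival = 2:43 PM − 8:00 = 6:43 AM on Jul 1.
Layover = 1:48 PM − 6:43 AM = 7 hours 5 minutes.

7 hours 5 minutes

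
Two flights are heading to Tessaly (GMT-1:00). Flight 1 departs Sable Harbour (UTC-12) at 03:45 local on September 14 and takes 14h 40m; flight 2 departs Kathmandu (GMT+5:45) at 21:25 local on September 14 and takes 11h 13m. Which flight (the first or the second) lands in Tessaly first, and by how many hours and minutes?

Flight 1 in UTC: 03:45 + 12:00 = 15:45 on Sep 14.
+14 hours and 40 minutes → arrive 06:25 UTC on Sep 15.
Flight 2 in UTC: 21:25 − 5:45 = 15:40 on Sep 14.
+11 hours 13 minutes → arrive 02:53 UTC on Sep 15.
Flight 2 lands earlier by 3 hours 32 minutes.

the second, by 3 hours 32 minutes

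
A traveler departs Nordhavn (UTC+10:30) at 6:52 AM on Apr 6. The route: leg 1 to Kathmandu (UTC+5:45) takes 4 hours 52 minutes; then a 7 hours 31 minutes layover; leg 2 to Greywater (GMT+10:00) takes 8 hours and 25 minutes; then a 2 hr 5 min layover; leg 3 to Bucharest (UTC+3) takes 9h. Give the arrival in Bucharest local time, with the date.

7:15 AM on April 7

Convert departure to UTC: 6:52 AM − 10:30 = 8:22 PM UTC on Apr 5.
Add 4 hours and 52 minutes leg 1 → 1:14 AM UTC (Apr 6).
Add 7 hours and 31 minutes layover in Kathmandu → 8:45 AM UTC.
Add 8 hours 25 minutes leg 2 → 5:10 PM UTC.
Add 2 hours and 5 minutes layover in Greywater → 7:15 PM UTC.
Add 9 hours leg 3 → 4:15 AM UTC (Apr 7).
Bucharest is UTC+3:00, so local arrival = 4:15 AM + 3:00 = 7:15 AM on Apr 7.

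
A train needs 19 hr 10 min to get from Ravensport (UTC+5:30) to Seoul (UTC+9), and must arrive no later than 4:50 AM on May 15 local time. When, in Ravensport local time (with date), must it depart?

6:10 AM on May 14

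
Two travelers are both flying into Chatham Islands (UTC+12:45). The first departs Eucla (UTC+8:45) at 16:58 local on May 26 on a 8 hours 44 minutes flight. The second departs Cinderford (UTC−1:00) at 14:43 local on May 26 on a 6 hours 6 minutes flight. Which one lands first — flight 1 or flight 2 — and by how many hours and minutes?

the first, by 4 hours 52 minutes

Flight 1 in UTC: 16:58 − 8:45 = 08:13 on May 26.
+8 hours 44 minutes → arrive 16:57 UTC on May 26.
Flight 2 in UTC: 14:43 + 1:00 = 15:43 on May 26.
+6 hours 6 minutes → arrive 21:49 UTC on May 26.
Flight 1 lands earlier by 4 hours 52 minutes.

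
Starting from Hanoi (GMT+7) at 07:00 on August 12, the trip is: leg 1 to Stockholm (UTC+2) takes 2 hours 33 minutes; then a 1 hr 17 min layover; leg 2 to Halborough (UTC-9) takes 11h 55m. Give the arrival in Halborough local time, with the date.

06:45 on August 12

Convert departure to UTC: 07:00 − 7:00 = 00:00 UTC on Aug 12.
Add 2 hours and 33 minutes leg 1 → 02:33 UTC.
Add 1 hour 17 minutes layover in Stockholm → 03:50 UTC.
Add 11 hours and 55 minutes leg 2 → 15:45 UTC.
Halborough is UTC−9:00, so local arrival = 15:45 − 9:00 = 06:45 on Aug 12.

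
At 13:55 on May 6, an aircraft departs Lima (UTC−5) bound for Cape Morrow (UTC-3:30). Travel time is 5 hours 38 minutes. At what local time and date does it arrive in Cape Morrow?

Convert departure to UTC: 13:55 + 5:00 = 18:55 UTC on May 6.
Add 5 hours 38 minutes travel time → 00:33 UTC (May 7).
Cape Morrow is UTC−3:30, so local arrival = 00:33 − 3:30 = 21:03 on May 6.

21:03 on May 6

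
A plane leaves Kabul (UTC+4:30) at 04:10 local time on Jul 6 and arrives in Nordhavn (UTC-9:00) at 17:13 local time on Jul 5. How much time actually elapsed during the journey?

2 hours 33 minutes

Departure in UTC: 04:10 − 4:30 = 23:40 on Jul 5.
Arrival in UTC: 17:13 + 9:00 = 02:13 on Jul 6.
Elapsed = 02:13 − 23:40 (+1 day) = 2 hours 33 minutes.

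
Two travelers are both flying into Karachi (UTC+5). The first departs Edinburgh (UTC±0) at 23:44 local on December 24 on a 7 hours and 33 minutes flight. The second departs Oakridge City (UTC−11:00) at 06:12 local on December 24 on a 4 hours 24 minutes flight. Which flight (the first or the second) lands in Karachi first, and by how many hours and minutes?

Flight 1 departs at 23:44 UTC (Dec 24).
+7 hours 33 minutes → arrive 07:17 UTC on Dec 25.
Flight 2 in UTC: 06:12 + 11:00 = 17:12 on Dec 24.
+4 hours and 24 minutes → arrive 21:36 UTC on Dec 24.
Flight 2 lands earlier by 9 hours 41 minutes.

the second, by 9 hours 41 minutes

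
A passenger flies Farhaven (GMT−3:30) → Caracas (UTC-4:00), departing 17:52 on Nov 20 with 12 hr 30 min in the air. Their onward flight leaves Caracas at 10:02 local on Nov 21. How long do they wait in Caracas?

4 hours 10 minutes

Convert departure to UTC: 17:52 + 3:30 = 21:22 UTC on Nov 20.
Add 12 hours 30 minutes flight time → 09:52 UTC (Nov 21).
Caracas is UTC−4:00, so local arrival = 09:52 − 4:00 = 05:52 on Nov 21.
Layover = 10:02 − 05:52 = 4 hours 10 minutes.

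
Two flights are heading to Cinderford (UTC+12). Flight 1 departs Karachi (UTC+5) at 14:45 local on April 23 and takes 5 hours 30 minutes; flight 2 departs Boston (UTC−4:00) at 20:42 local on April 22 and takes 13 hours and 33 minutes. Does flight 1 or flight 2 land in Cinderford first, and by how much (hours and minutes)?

the second, by 1 hour

Flight 1 in UTC: 14:45 − 5:00 = 09:45 on Apr 23.
+5 hours 30 minutes → arrive 15:15 UTC on Apr 23.
Flight 2 in UTC: 20:42 + 4:00 = 00:42 on Apr 23.
+13 hours 33 minutes → arrive 14:15 UTC on Apr 23.
Flight 2 lands earlier by 1 hour.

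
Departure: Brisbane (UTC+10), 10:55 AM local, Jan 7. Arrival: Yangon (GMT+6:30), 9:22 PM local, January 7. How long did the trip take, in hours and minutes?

Departure in UTC: 10:55 AM − 10:00 = 12:55 AM on Jan 7.
Arrival in UTC: 9:22 PM − 6:30 = 2:52 PM on Jan 7.
Elapsed = 2:52 PM − 12:55 AM = 13 hours 57 minutes.

13 hours 57 minutes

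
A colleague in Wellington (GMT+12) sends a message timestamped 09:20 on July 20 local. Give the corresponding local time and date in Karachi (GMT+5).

02:20 on Jul 20

Karachi is 7:00 behind Wellington.
Shift by the zone difference: 09:20 − 7:00 = 02:20 on Jul 20 in Karachi.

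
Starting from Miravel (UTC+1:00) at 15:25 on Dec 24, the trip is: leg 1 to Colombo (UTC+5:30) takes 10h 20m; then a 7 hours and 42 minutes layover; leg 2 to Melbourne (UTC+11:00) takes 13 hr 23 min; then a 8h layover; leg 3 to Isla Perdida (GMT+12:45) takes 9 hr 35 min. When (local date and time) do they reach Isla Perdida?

04:10 on December 27

Convert departure to UTC: 15:25 − 1:00 = 14:25 UTC on Dec 24.
Add 10 hours 20 minutes leg 1 → 00:45 UTC (Dec 25).
Add 7 hours 42 minutes layover in Colombo → 08:27 UTC.
Add 13 hours and 23 minutes leg 2 → 21:50 UTC.
Add 8 hours layover in Melbourne → 05:50 UTC (Dec 26).
Add 9 hours 35 minutes leg 3 → 15:25 UTC.
Isla Perdida is UTC+12:45, so local arrival = 15:25 + 12:45 = 04:10 on Dec 27.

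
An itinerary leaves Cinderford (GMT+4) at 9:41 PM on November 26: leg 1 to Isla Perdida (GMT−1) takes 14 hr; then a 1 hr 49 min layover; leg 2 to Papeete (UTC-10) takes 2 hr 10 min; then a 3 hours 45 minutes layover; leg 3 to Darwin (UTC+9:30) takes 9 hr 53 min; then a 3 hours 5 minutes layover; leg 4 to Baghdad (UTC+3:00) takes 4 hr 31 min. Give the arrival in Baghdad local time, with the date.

11:54 AM on November 28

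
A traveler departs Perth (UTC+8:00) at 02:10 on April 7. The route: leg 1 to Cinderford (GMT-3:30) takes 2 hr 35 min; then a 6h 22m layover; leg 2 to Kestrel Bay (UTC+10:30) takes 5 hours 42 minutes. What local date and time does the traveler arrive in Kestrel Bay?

19:19 on April 7

Convert departure to UTC: 02:10 − 8:00 = 18:10 UTC on Apr 6.
Add 2 hours 35 minutes leg 1 → 20:45 UTC.
Add 6 hours 22 minutes layover in Cinderford → 03:07 UTC (Apr 7).
Add 5 hours and 42 minutes leg 2 → 08:49 UTC.
Kestrel Bay is UTC+10:30, so local arrival = 08:49 + 10:30 = 19:19 on Apr 7.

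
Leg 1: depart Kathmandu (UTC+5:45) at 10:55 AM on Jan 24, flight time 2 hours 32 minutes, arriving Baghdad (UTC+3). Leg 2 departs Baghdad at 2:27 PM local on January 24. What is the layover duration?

3 hours 45 minutes

Convert departure to UTC: 10:55 AM − 5:45 = 5:10 AM UTC on Jan 24.
Add 2 hours 32 minutes flight time → 7:42 AM UTC.
Baghdad is UTC+3:00, so local arrival = 7:42 AM + 3:00 = 10:42 AM on Jan 24.
Layover = 2:27 PM − 10:42 AM = 3 hours 45 minutes.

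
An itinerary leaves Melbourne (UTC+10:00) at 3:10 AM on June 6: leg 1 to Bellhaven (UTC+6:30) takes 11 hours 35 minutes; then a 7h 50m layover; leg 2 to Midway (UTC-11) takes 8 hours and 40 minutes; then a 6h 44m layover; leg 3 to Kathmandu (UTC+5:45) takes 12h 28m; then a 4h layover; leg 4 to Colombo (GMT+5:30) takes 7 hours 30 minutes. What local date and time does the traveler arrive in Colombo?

Convert departure to UTC: 3:10 AM − 10:00 = 5:10 PM UTC on Jun 5.
Add 11 hours and 35 minutes leg 1 → 4:45 AM UTC (Jun 6).
Add 7 hours and 50 minutes layover in Bellhaven → 12:35 PM UTC.
Add 8 hours and 40 minutes leg 2 → 9:15 PM UTC.
Add 6 hours and 44 minutes layover in Midway → 3:59 AM UTC (Jun 7).
Add 12 hours and 28 minutes leg 3 → 4:27 PM UTC.
Add 4 hours layover in Kathmandu → 8:27 PM UTC.
Add 7 hours and 30 minutes leg 4 → 3:57 AM UTC (Jun 8).
Colombo is UTC+5:30, so local arrival = 3:57 AM + 5:30 = 9:27 AM on Jun 8.

9:27 AM on June 8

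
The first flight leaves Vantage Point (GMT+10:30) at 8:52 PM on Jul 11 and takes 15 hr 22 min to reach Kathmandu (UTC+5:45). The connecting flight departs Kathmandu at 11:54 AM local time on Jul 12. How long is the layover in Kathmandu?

Convert departure to UTC: 8:52 PM − 10:30 = 10:22 AM UTC on Jul 11.
Add 15 hours 22 minutes flight time → 1:44 AM UTC (Jul 12).
Kathmandu is UTC+5:45, so local arrival = 1:44 AM + 5:45 = 7:29 AM on Jul 12.
Layover = 11:54 AM − 7:29 AM = 4 hours 25 minutes.

4 hours 25 minutes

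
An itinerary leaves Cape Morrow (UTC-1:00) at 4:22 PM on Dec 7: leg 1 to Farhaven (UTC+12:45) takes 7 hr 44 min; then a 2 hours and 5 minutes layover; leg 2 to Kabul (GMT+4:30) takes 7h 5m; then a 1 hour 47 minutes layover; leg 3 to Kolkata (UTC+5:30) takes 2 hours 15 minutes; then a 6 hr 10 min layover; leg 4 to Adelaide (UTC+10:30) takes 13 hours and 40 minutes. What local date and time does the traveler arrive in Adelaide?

8:38 PM on December 9

Convert departure to UTC: 4:22 PM + 1:00 = 5:22 PM UTC on Dec 7.
Add 7 hours and 44 minutes leg 1 → 1:06 AM UTC (Dec 8).
Add 2 hours 5 minutes layover in Farhaven → 3:11 AM UTC.
Add 7 hours and 5 minutes leg 2 → 10:16 AM UTC.
Add 1 hour 47 minutes layover in Kabul → 12:03 PM UTC.
Add 2 hours and 15 minutes leg 3 → 2:18 PM UTC.
Add 6 hours 10 minutes layover in Kolkata → 8:28 PM UTC.
Add 13 hours and 40 minutes leg 4 → 10:08 AM UTC (Dec 9).
Adelaide is UTC+10:30, so local arrival = 10:08 AM + 10:30 = 8:38 PM on Dec 9.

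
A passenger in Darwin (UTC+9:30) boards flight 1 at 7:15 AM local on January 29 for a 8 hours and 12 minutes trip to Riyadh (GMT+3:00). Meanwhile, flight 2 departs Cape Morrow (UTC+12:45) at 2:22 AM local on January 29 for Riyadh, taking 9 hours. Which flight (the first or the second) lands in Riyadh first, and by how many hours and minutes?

the second, by 7 hours 20 minutes

Flight 1 in UTC: 7:15 AM − 9:30 = 9:45 PM on Jan 28.
+8 hours and 12 minutes → arrive 5:57 AM UTC on Jan 29.
Flight 2 in UTC: 2:22 AM − 12:45 = 1:37 PM on Jan 28.
+9 hours → arrive 10:37 PM UTC on Jan 28.
Flight 2 lands earlier by 7 hours 20 minutes.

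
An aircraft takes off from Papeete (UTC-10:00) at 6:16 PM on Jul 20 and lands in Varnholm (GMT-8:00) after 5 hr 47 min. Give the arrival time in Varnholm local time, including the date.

Varnholm is 2:00 ahead of Papeete.
After 5 hours 47 minutes it is 12:03 AM (Jul 21) in Papeete.
Shift by the zone difference: 12:03 AM + 2:00 = 2:03 AM on Jul 21 in Varnholm.

2:03 AM on July 21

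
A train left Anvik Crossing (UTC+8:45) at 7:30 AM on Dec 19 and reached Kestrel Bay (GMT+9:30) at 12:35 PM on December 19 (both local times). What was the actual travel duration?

Departure in UTC: 7:30 AM − 8:45 = 10:45 PM on Dec 18.
Arrival in UTC: 12:35 PM − 9:30 = 3:05 AM on Dec 19.
Elapsed = 3:05 AM − 10:45 PM (+1 day) = 4 hours 20 minutes.

4 hours 20 minutes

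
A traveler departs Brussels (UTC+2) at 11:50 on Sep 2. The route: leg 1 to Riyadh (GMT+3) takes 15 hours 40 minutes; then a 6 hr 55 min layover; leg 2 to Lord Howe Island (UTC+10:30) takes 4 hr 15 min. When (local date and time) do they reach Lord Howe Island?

Convert departure to UTC: 11:50 − 2:00 = 09:50 UTC on Sep 2.
Add 15 hours and 40 minutes leg 1 → 01:30 UTC (Sep 3).
Add 6 hours 55 minutes layover in Riyadh → 08:25 UTC.
Add 4 hours and 15 minutes leg 2 → 12:40 UTC.
Lord Howe Island is UTC+10:30, so local arrival = 12:40 + 10:30 = 23:10 on Sep 3.

23:10 on September 3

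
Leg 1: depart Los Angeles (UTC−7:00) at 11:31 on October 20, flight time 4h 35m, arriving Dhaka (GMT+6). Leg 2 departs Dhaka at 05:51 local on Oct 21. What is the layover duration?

45 minutes

Convert departure to UTC: 11:31 + 7:00 = 18:31 UTC on Oct 20.
Add 4 hours 35 minutes flight time → 23:06 UTC.
Dhaka is UTC+6:00, so local arrival = 23:06 + 6:00 = 05:06 on Oct 21.
Layover = 05:51 − 05:06 = 45 minutes.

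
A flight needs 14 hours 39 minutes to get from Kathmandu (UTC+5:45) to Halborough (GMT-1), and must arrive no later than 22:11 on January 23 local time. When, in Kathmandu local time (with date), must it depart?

14:17 on January 23

Target arrival in UTC: 22:11 + 1:00 = 23:11 on Jan 23.
Subtract 14 hours and 39 minutes → departure 08:32 UTC on Jan 23.
Kathmandu is UTC+5:45: 08:32 + 5:45 = 14:17 on Jan 23.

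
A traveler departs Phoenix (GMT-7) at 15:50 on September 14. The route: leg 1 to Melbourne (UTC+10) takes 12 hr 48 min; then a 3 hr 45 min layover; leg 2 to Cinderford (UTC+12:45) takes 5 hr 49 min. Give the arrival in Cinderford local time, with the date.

Convert departure to UTC: 15:50 + 7:00 = 22:50 UTC on Sep 14.
Add 12 hours and 48 minutes leg 1 → 11:38 UTC (Sep 15).
Add 3 hours 45 minutes layover in Melbourne → 15:23 UTC.
Add 5 hours 49 minutes leg 2 → 21:12 UTC.
Cinderford is UTC+12:45, so local arrival = 21:12 + 12:45 = 09:57 on Sep 16.

09:57 on September 16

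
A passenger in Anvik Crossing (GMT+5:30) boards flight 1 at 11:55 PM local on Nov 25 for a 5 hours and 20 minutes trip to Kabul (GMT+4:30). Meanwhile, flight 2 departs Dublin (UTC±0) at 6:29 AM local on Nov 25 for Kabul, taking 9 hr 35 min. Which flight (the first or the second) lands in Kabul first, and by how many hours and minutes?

the second, by 7 hours 41 minutes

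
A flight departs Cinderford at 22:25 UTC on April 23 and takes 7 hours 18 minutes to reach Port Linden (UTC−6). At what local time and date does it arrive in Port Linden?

23:43 on Apr 23

Departure is given in UTC: 22:25 on Apr 23.
Add 7 hours and 18 minutes → 05:43 UTC (Apr 24).
Port Linden is UTC−6:00: 05:43 − 6:00 = 23:43 on Apr 23.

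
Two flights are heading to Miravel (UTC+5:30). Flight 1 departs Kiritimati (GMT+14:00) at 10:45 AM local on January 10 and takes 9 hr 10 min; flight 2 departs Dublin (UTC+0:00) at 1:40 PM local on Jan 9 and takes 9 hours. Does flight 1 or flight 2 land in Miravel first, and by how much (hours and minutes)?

Flight 1 in UTC: 10:45 AM − 14:00 = 8:45 PM on Jan 9.
+9 hours and 10 minutes → arrive 5:55 AM UTC on Jan 10.
Flight 2 departs at 1:40 PM UTC (Jan 9).
+9 hours → arrive 10:40 PM UTC on Jan 9.
Flight 2 lands earlier by 7 hours 15 minutes.

the second, by 7 hours 15 minutes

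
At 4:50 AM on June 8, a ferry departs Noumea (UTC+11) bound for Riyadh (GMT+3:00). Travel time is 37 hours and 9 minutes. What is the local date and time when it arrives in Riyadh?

Convert departure to UTC: 4:50 AM − 11:00 = 5:50 PM UTC on Jun 7.
Add 37 hours 9 minutes travel time → 6:59 AM UTC (Jun 9).
Riyadh is UTC+3:00, so local arrival = 6:59 AM + 3:00 = 9:59 AM on Jun 9.

9:59 AM on June 9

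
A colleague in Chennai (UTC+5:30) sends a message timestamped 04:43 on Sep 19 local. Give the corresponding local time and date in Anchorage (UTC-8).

15:13 on Sep 18

In UTC: 04:43 − 5:30 = 23:13 on Sep 18.
Anchorage is UTC−8:00: 23:13 − 8:00 = 15:13 on Sep 18.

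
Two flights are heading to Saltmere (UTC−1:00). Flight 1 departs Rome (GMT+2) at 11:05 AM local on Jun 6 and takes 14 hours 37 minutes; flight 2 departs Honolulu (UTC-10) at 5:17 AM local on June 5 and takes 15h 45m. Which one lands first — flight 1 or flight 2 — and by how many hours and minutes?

Flight 1 in UTC: 11:05 AM − 2:00 = 9:05 AM on Jun 6.
+14 hours and 37 minutes → arrive 11:42 PM UTC on Jun 6.
Flight 2 in UTC: 5:17 AM + 10:00 = 3:17 PM on Jun 5.
+15 hours and 45 minutes → arrive 7:02 AM UTC on Jun 6.
Flight 2 lands earlier by 16 hours 40 minutes.

the second, by 16 hours 40 minutes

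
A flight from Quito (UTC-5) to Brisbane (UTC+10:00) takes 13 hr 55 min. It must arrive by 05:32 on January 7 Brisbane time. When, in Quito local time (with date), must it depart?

Target arrival in UTC: 05:32 − 10:00 = 19:32 on Jan 6.
Subtract 13 hours 55 minutes → departure 05:37 UTC on Jan 6.
Quito is UTC−5:00: 05:37 − 5:00 = 00:37 on Jan 6.

00:37 on January 6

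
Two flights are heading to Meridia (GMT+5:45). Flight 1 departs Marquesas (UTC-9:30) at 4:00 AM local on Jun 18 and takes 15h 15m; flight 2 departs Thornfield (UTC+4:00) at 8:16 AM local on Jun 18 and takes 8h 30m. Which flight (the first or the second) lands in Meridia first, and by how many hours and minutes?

the second, by 15 hours 59 minutes

Flight 1 in UTC: 4:00 AM + 9:30 = 1:30 PM on Jun 18.
+15 hours 15 minutes → arrive 4:45 AM UTC on Jun 19.
Flight 2 in UTC: 8:16 AM − 4:00 = 4:16 AM on Jun 18.
+8 hours 30 minutes → arrive 12:46 PM UTC on Jun 18.
Flight 2 lands earlier by 15 hours 59 minutes.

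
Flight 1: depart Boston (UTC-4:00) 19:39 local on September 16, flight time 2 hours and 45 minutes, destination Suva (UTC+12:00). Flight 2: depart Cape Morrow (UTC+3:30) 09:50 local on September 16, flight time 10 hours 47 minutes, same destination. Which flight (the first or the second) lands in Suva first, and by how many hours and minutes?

Flight 1 in UTC: 19:39 + 4:00 = 23:39 on Sep 16.
+2 hours 45 minutes → arrive 02:24 UTC on Sep 17.
Flight 2 in UTC: 09:50 − 3:30 = 06:20 on Sep 16.
+10 hours 47 minutes → arrive 17:07 UTC on Sep 16.
Flight 2 lands earlier by 9 hours 17 minutes.

the second, by 9 hours 17 minutes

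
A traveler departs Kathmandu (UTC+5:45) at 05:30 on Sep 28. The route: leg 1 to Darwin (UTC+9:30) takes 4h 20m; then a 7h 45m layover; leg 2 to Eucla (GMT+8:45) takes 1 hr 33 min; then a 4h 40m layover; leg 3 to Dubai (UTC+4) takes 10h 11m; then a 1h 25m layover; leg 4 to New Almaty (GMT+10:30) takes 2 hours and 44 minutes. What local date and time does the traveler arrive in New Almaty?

Convert departure to UTC: 05:30 − 5:45 = 23:45 UTC on Sep 27.
Add 4 hours 20 minutes leg 1 → 04:05 UTC (Sep 28).
Add 7 hours 45 minutes layover in Darwin → 11:50 UTC.
Add 1 hour and 33 minutes leg 2 → 13:23 UTC.
Add 4 hours and 40 minutes layover in Eucla → 18:03 UTC.
Add 10 hours 11 minutes leg 3 → 04:14 UTC (Sep 29).
Add 1 hour and 25 minutes layover in Dubai → 05:39 UTC.
Add 2 hours 44 minutes leg 4 → 08:23 UTC.
New Almaty is UTC+10:30, so local arrival = 08:23 + 10:30 = 18:53 on Sep 29.

18:53 on Sep 29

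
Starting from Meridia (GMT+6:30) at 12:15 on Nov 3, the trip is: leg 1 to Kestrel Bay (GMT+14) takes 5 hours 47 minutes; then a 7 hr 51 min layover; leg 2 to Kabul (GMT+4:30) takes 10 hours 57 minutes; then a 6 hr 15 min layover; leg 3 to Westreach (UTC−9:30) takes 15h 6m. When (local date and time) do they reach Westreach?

18:11 on Nov 4

Convert departure to UTC: 12:15 − 6:30 = 05:45 UTC on Nov 3.
Add 5 hours and 47 minutes leg 1 → 11:32 UTC.
Add 7 hours and 51 minutes layover in Kestrel Bay → 19:23 UTC.
Add 10 hours and 57 minutes leg 2 → 06:20 UTC (Nov 4).
Add 6 hours and 15 minutes layover in Kabul → 12:35 UTC.
Add 15 hours 6 minutes leg 3 → 03:41 UTC (Nov 5).
Westreach is UTC−9:30, so local arrival = 03:41 − 9:30 = 18:11 on Nov 4.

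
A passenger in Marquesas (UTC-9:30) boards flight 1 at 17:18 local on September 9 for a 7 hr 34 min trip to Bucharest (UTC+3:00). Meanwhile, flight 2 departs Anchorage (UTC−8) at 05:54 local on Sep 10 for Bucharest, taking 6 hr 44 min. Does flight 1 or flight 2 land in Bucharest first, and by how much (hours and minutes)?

the first, by 10 hours 16 minutes

Flight 1 in UTC: 17:18 + 9:30 = 02:48 on Sep 10.
+7 hours 34 minutes → arrive 10:22 UTC on Sep 10.
Flight 2 in UTC: 05:54 + 8:00 = 13:54 on Sep 10.
+6 hours and 44 minutes → arrive 20:38 UTC on Sep 10.
Flight 1 lands earlier by 10 hours 16 minutes.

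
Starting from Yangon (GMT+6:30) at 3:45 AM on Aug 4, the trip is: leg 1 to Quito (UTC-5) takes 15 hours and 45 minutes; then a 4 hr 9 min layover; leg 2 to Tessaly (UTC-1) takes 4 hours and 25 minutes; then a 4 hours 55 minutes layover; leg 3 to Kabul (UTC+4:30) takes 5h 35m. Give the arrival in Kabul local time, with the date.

Convert departure to UTC: 3:45 AM − 6:30 = 9:15 PM UTC on Aug 3.
Add 15 hours and 45 minutes leg 1 → 1:00 PM UTC (Aug 4).
Add 4 hours 9 minutes layover in Quito → 5:09 PM UTC.
Add 4 hours and 25 minutes leg 2 → 9:34 PM UTC.
Add 4 hours and 55 minutes layover in Tessaly → 2:29 AM UTC (Aug 5).
Add 5 hours and 35 minutes leg 3 → 8:04 AM UTC.
Kabul is UTC+4:30, so local arrival = 8:04 AM + 4:30 = 12:34 PM on Aug 5.

12:34 PM on Aug 5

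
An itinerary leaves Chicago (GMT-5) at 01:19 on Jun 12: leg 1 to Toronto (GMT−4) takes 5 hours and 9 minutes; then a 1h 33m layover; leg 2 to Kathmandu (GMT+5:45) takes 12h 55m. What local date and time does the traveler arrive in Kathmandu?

07:41 on June 13

Convert departure to UTC: 01:19 + 5:00 = 06:19 UTC on Jun 12.
Add 5 hours 9 minutes leg 1 → 11:28 UTC.
Add 1 hour 33 minutes layover in Toronto → 13:01 UTC.
Add 12 hours and 55 minutes leg 2 → 01:56 UTC (Jun 13).
Kathmandu is UTC+5:45, so local arrival = 01:56 + 5:45 = 07:41 on Jun 13.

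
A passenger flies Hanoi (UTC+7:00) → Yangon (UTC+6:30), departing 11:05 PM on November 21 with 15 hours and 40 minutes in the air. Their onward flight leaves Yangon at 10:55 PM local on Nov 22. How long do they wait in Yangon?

8 hours 40 minutes

Convert departure to UTC: 11:05 PM − 7:00 = 4:05 PM UTC on Nov 21.
Add 15 hours 40 minutes flight time → 7:45 AM UTC (Nov 22).
Yangon is UTC+6:30, so local arrival = 7:45 AM + 6:30 = 2:15 PM on Nov 22.
Layover = 10:55 PM − 2:15 PM = 8 hours 40 minutes.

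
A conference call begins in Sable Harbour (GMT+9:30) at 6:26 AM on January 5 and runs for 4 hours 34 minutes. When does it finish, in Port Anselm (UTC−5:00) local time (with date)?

8:30 PM on January 4

Convert start to UTC: 6:26 AM − 9:30 = 8:56 PM UTC on Jan 4.
Add 4 hours 34 minutes duration → 1:30 AM UTC (Jan 5).
Port Anselm is UTC−5:00, so local end time = 1:30 AM − 5:00 = 8:30 PM on Jan 4.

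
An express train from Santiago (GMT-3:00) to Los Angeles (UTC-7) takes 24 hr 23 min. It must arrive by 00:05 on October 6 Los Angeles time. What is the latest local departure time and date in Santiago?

03:42 on October 5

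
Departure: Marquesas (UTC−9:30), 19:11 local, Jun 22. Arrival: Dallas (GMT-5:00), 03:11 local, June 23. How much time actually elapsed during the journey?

Dallas is 4:30 ahead of Marquesas.
Clock-face elapsed time (ignoring zones) is 8 hours.
Actual elapsed = 8 hours − 4:30 = 3 hours 30 minutes.

3 hours 30 minutes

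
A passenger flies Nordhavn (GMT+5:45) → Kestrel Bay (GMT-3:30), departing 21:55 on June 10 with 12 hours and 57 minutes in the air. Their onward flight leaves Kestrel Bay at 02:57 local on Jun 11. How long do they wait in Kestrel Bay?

1 hour 20 minutes

Convert departure to UTC: 21:55 − 5:45 = 16:10 UTC on Jun 10.
Add 12 hours 57 minutes flight time → 05:07 UTC (Jun 11).
Kestrel Bay is UTC−3:30, so local arrival = 05:07 − 3:30 = 01:37 on Jun 11.
Layover = 02:57 − 01:37 = 1 hour 20 minutes.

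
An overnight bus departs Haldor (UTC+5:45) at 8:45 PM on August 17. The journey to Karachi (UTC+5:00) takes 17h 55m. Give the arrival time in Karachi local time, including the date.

Convert departure to UTC: 8:45 PM − 5:45 = 3:00 PM UTC on Aug 17.
Add 17 hours and 55 minutes travel time → 8:55 AM UTC (Aug 18).
Karachi is UTC+5:00, so local arrival = 8:55 AM + 5:00 = 1:55 PM on Aug 18.

1:55 PM on August 18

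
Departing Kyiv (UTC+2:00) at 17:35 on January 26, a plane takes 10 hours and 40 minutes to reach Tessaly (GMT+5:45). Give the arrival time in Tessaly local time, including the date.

08:00 on January 27

Tessaly is 3:45 ahead of Kyiv.
After 10 hours 40 minutes it is 04:15 (Jan 27) in Kyiv.
Shift by the zone difference: 04:15 + 3:45 = 08:00 on Jan 27 in Tessaly.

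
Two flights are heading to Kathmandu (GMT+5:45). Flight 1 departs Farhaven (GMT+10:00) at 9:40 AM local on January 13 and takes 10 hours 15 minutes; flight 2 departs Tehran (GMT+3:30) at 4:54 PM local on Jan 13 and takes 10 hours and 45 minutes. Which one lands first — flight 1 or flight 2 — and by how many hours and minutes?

Flight 1 in UTC: 9:40 AM − 10:00 = 11:40 PM on Jan 12.
+10 hours and 15 minutes → arrive 9:55 AM UTC on Jan 13.
Flight 2 in UTC: 4:54 PM − 3:30 = 1:24 PM on Jan 13.
+10 hours 45 minutes → arrive 12:09 AM UTC on Jan 14.
Flight 1 lands earlier by 14 hours 14 minutes.

the first, by 14 hours 14 minutes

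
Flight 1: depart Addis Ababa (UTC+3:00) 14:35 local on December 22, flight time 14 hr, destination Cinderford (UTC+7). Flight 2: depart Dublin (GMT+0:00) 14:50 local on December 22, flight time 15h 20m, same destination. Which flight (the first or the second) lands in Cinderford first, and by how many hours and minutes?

Flight 1 in UTC: 14:35 − 3:00 = 11:35 on Dec 22.
+14 hours → arrive 01:35 UTC on Dec 23.
Flight 2 departs at 14:50 UTC (Dec 22).
+15 hours and 20 minutes → arrive 06:10 UTC on Dec 23.
Flight 1 lands earlier by 4 hours 35 minutes.

the first, by 4 hours 35 minutes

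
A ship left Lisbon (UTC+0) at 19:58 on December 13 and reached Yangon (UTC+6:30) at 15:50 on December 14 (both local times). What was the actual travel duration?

13 hours 22 minutes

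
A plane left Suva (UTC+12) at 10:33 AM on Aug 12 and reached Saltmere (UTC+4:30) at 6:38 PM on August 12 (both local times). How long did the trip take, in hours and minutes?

15 hours 35 minutes

Saltmere is 7:30 behind Suva.
Clock-face elapsed time (ignoring zones) is 8 hours 5 minutes.
Actual elapsed = 8 hours 5 minutes + 7:30 = 15 hours 35 minutes.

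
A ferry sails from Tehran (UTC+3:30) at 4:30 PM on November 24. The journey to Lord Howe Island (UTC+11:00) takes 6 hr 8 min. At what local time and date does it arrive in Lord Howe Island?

Convert departure to UTC: 4:30 PM − 3:30 = 1:00 PM UTC on Nov 24.
Add 6 hours 8 minutes travel time → 7:08 PM UTC.
Lord Howe Island is UTC+11:00, so local arrival = 7:08 PM + 11:00 = 6:08 AM on Nov 25.

6:08 AM on Nov 25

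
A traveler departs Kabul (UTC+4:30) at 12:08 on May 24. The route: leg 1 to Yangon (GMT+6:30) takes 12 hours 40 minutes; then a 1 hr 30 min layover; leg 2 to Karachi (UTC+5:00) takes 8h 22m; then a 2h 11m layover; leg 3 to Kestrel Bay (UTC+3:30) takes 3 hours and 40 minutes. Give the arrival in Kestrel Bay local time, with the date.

Convert departure to UTC: 12:08 − 4:30 = 07:38 UTC on May 24.
Add 12 hours and 40 minutes leg 1 → 20:18 UTC.
Add 1 hour and 30 minutes layover in Yangon → 21:48 UTC.
Add 8 hours and 22 minutes leg 2 → 06:10 UTC (May 25).
Add 2 hours and 11 minutes layover in Karachi → 08:21 UTC.
Add 3 hours 40 minutes leg 3 → 12:01 UTC.
Kestrel Bay is UTC+3:30, so local arrival = 12:01 + 3:30 = 15:31 on May 25.

15:31 on May 25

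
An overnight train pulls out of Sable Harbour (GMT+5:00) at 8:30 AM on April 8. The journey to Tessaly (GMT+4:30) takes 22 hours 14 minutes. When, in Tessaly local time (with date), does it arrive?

6:14 AM on Apr 9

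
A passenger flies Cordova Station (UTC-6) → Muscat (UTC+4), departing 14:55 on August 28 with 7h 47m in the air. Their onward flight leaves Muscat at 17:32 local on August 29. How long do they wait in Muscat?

Convert departure to UTC: 14:55 + 6:00 = 20:55 UTC on Aug 28.
Add 7 hours 47 minutes flight time → 04:42 UTC (Aug 29).
Muscat is UTC+4:00, so local arrival = 04:42 + 4:00 = 08:42 on Aug 29.
Layover = 17:32 − 08:42 = 8 hours 50 minutes.

8 hours 50 minutes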